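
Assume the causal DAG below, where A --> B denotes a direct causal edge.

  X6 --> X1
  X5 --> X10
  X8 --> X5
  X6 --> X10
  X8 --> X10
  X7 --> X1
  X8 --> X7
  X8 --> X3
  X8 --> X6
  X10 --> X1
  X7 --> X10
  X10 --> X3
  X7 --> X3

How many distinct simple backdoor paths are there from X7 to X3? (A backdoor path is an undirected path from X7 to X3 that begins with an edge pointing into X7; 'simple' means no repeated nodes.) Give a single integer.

A backdoor path from X7 to X3 is any simple undirected path whose first edge points into X7 (i.e. leaves X7 via a parent).
Parents of X7: {X8}.
Enumerating:
  P1: X7 <- X8 -> X6 -> X10 -> X3
  P2: X7 <- X8 -> X6 -> X1 <- X10 -> X3
  P3: X7 <- X8 -> X5 -> X10 -> X3
  P4: X7 <- X8 -> X10 -> X3
  P5: X7 <- X8 -> X3
That exhausts the simple backdoor paths. Count: 5.

5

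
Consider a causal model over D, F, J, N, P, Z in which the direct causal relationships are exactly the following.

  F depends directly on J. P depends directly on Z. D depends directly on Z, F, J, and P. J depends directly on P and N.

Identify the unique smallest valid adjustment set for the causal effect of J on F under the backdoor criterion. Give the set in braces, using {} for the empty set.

Variables eligible for adjustment (non-descendants of J, excluding J and F): {N, P, Z}.
Backdoor paths from J to F:
  P1: J <- P <- Z -> D <- F
  P2: J <- P -> D <- F
Each backdoor path contains an unconditioned collider, so every path is already blocked with the empty conditioning set:
  P1: blocked at collider D (neither it nor any descendant is in the conditioning set).
  P2: blocked at collider D (neither it nor any descendant is in the conditioning set).
The empty set is therefore the unique smallest valid set.

{}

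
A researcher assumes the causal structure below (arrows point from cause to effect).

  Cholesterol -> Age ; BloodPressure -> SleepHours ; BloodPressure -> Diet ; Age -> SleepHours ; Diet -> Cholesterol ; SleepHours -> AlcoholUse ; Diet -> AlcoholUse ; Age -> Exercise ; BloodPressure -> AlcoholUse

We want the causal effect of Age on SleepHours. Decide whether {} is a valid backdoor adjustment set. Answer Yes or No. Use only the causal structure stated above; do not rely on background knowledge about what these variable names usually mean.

Backdoor paths from Age to SleepHours (paths whose first edge points into Age):
  P1: Age <- Cholesterol <- Diet <- BloodPressure -> SleepHours
  P2: Age <- Cholesterol <- Diet <- BloodPressure -> AlcoholUse <- SleepHours
  P3: Age <- Cholesterol <- Diet -> AlcoholUse <- BloodPressure -> SleepHours
  P4: Age <- Cholesterol <- Diet -> AlcoholUse <- SleepHours
Condition 1 (no descendant of Age in the set): holds — descendants of Age are {AlcoholUse, Exercise, SleepHours}; none are in {}.
Condition 2 (every backdoor path blocked by {}):
  P1: open — no interior node is in the conditioning set.
  P2: blocked at collider AlcoholUse (neither it nor any descendant is in the conditioning set).
  P3: blocked at collider AlcoholUse (neither it nor any descendant is in the conditioning set).
  P4: blocked at collider AlcoholUse (neither it nor any descendant is in the conditioning set).
{} does not satisfy the backdoor criterion.

No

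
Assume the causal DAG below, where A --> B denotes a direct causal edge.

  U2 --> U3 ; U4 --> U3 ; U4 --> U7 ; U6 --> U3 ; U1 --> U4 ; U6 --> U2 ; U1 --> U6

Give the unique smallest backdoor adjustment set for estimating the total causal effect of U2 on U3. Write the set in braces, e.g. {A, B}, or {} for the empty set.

{U6}

Variables eligible for adjustment (non-descendants of U2, excluding U2 and U3): {U1, U4, U6, U7}.
Backdoor paths from U2 to U3:
  P1: U2 <- U6 <- U1 -> U4 -> U3
  P2: U2 <- U6 -> U3
The empty set is not sufficient: P1 (U2 <- U6 <- U1 -> U4 -> U3) has no collider blocking it and no conditioned non-collider, so it is open.
Try {U6}:
  P1: blocked at chain node U6 ∈ conditioning set.
  P2: blocked at fork node U6 ∈ conditioning set.
{U6} contains no descendant of U2 and blocks every backdoor path.
No other singleton works — e.g. {U1} leaves P2 open — so {U6} is the unique smallest valid adjustment set.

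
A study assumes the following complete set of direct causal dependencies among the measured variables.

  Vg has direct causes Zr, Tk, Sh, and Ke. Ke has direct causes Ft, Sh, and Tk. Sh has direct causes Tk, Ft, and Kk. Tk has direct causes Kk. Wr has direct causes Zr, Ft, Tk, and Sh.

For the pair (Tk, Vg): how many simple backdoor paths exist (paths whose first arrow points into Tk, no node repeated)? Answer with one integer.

A backdoor path from Tk to Vg is any simple undirected path whose first edge points into Tk (i.e. leaves Tk via a parent).
Parents of Tk: {Kk}.
Enumerating:
  P1: Tk <- Kk -> Sh <- Ft -> Ke -> Vg
  P2: Tk <- Kk -> Sh <- Ft -> Wr <- Zr -> Vg
  P3: Tk <- Kk -> Sh -> Ke <- Ft -> Wr <- Zr -> Vg
  P4: Tk <- Kk -> Sh -> Ke -> Vg
  P5: Tk <- Kk -> Sh -> Vg
  P6: Tk <- Kk -> Sh -> Wr <- Zr -> Vg
  P7: Tk <- Kk -> Sh -> Wr <- Ft -> Ke -> Vg
That exhausts the simple backdoor paths. Count: 7.

7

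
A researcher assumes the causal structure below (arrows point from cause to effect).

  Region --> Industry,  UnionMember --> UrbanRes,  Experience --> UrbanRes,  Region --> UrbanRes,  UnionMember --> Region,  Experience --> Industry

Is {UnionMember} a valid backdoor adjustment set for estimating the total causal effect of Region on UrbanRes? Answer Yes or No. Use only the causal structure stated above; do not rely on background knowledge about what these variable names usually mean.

Yes

Backdoor paths from Region to UrbanRes (paths whose first edge points into Region):
  P1: Region <- UnionMember -> UrbanRes
Condition 1 (no descendant of Region in the set): holds — descendants of Region are {Industry, UrbanRes}; none are in {UnionMember}.
Condition 2 (every backdoor path blocked by {UnionMember}):
  P1: blocked at fork node UnionMember ∈ conditioning set.
{UnionMember} satisfies the backdoor criterion.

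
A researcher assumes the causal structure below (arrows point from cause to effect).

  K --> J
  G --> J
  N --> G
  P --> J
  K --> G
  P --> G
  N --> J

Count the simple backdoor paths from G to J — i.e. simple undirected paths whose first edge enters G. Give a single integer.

A backdoor path from G to J is any simple undirected path whose first edge points into G (i.e. leaves G via a parent).
Parents of G: {K, N, P}.
Enumerating:
  P1: G <- N -> J
  P2: G <- P -> J
  P3: G <- K -> J
That exhausts the simple backdoor paths. Count: 3.

3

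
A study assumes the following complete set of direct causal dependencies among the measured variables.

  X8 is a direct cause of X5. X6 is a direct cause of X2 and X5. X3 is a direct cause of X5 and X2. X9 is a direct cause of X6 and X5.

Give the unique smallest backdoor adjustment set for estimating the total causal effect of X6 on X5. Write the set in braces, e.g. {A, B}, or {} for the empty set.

{X9}

Variables eligible for adjustment (non-descendants of X6, excluding X6 and X5): {X3, X8, X9}.
Backdoor paths from X6 to X5:
  P1: X6 <- X9 -> X5
The empty set is not sufficient: P1 (X6 <- X9 -> X5) has no collider blocking it and no conditioned non-collider, so it is open.
Try {X9}:
  P1: blocked at fork node X9 ∈ conditioning set.
{X9} contains no descendant of X6 and blocks every backdoor path.
No other singleton works — e.g. {X3} leaves P1 open — so {X9} is the unique smallest valid adjustment set.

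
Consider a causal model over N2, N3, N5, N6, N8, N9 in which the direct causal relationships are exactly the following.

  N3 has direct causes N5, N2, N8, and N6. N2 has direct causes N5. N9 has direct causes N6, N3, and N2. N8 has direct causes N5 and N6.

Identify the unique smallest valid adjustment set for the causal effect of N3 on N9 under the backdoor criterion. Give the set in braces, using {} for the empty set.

Variables eligible for adjustment (non-descendants of N3, excluding N3 and N9): {N2, N5, N6, N8}.
Backdoor paths from N3 to N9:
  P1: N3 <- N6 -> N8 <- N5 -> N2 -> N9
  P2: N3 <- N6 -> N9
  P3: N3 <- N5 -> N2 -> N9
  P4: N3 <- N5 -> N8 <- N6 -> N9
  P5: N3 <- N2 <- N5 -> N8 <- N6 -> N9
  P6: N3 <- N2 -> N9
  P7: N3 <- N8 <- N6 -> N9
  P8: N3 <- N8 <- N5 -> N2 -> N9
The empty set is not sufficient: P2 (N3 <- N6 -> N9) has no collider blocking it and no conditioned non-collider, so it is open.
Try {N2, N6}:
  P1: blocked at fork node N6 ∈ conditioning set.
  P2: blocked at fork node N6 ∈ conditioning set.
  P3: blocked at chain node N2 ∈ conditioning set.
  P4: blocked at collider N8 (neither it nor any descendant is in the conditioning set).
  P5: blocked at chain node N2 ∈ conditioning set.
  P6: blocked at fork node N2 ∈ conditioning set.
  P7: blocked at fork node N6 ∈ conditioning set.
  P8: blocked at chain node N2 ∈ conditioning set.
{N2, N6} contains no descendant of N3 and blocks every backdoor path.
Every element of {N2, N6} is needed (dropping N2 leaves P3 open; dropping N6 leaves P2 open), so no proper subset is valid.
Among all size-2 subsets of the eligible variables, only {N2, N6} blocks every backdoor path, so it is the unique smallest valid adjustment set.

{N2, N6}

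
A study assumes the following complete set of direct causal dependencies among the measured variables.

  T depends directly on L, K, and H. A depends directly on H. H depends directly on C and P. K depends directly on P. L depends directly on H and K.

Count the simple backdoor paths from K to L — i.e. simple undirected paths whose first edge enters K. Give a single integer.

A backdoor path from K to L is any simple undirected path whose first edge points into K (i.e. leaves K via a parent).
Parents of K: {P}.
Enumerating:
  P1: K <- P -> H -> L
  P2: K <- P -> H -> T <- L
That exhausts the simple backdoor paths. Count: 2.

2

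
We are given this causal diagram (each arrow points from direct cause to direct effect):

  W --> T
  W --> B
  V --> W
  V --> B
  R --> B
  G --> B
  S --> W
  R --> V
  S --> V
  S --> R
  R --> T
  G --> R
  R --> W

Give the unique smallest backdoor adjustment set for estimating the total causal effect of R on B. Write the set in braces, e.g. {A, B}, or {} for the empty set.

Variables eligible for adjustment (non-descendants of R, excluding R and B): {G, S}.
Backdoor paths from R to B:
  P1: R <- S -> V -> W -> B
  P2: R <- S -> V -> B
  P3: R <- S -> W <- V -> B
  P4: R <- S -> W -> B
  P5: R <- G -> B
The empty set is not sufficient: P1 (R <- S -> V -> W -> B) has no collider blocking it and no conditioned non-collider, so it is open.
Try {G, S}:
  P1: blocked at fork node S ∈ conditioning set.
  P2: blocked at fork node S ∈ conditioning set.
  P3: blocked at fork node S ∈ conditioning set.
  P4: blocked at fork node S ∈ conditioning set.
  P5: blocked at fork node G ∈ conditioning set.
{G, S} contains no descendant of R and blocks every backdoor path.
Every element of {G, S} is needed (dropping G leaves P5 open; dropping S leaves P1 open), so no proper subset is valid.
Among all size-2 subsets of the eligible variables, only {G, S} blocks every backdoor path, so it is the unique smallest valid adjustment set.

{G, S}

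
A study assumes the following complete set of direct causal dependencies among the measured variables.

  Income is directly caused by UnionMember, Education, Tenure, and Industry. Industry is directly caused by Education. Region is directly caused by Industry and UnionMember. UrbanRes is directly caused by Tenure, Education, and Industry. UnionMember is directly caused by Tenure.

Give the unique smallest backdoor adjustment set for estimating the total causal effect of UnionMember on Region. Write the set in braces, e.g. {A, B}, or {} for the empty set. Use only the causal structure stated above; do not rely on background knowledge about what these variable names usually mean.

{}

Variables eligible for adjustment (non-descendants of UnionMember, excluding UnionMember and Region): {Education, Industry, Tenure, UrbanRes}.
Backdoor paths from UnionMember to Region:
  P1: UnionMember <- Tenure -> Income <- Education -> Industry -> Region
  P2: UnionMember <- Tenure -> Income <- Education -> UrbanRes <- Industry -> Region
  P3: UnionMember <- Tenure -> Income <- Industry -> Region
  P4: UnionMember <- Tenure -> UrbanRes <- Education -> Industry -> Region
  P5: UnionMember <- Tenure -> UrbanRes <- Education -> Income <- Industry -> Region
  P6: UnionMember <- Tenure -> UrbanRes <- Industry -> Region
Each backdoor path contains an unconditioned collider, so every path is already blocked with the empty conditioning set:
  P1: blocked at collider Income (neither it nor any descendant is in the conditioning set).
  P2: blocked at collider Income (neither it nor any descendant is in the conditioning set).
  P3: blocked at collider Income (neither it nor any descendant is in the conditioning set).
  P4: blocked at collider UrbanRes (neither it nor any descendant is in the conditioning set).
  P5: blocked at collider UrbanRes (neither it nor any descendant is in the conditioning set).
  P6: blocked at collider UrbanRes (neither it nor any descendant is in the conditioning set).
The empty set is therefore the unique smallest valid set.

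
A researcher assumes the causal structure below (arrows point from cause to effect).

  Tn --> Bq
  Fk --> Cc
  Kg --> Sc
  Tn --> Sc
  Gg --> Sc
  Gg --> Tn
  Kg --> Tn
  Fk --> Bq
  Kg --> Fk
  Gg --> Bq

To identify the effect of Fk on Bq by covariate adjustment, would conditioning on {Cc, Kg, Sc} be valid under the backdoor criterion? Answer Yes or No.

Backdoor paths from Fk to Bq (paths whose first edge points into Fk):
  P1: Fk <- Kg -> Tn <- Gg -> Bq
  P2: Fk <- Kg -> Tn -> Bq
  P3: Fk <- Kg -> Tn -> Sc <- Gg -> Bq
  P4: Fk <- Kg -> Sc <- Gg -> Tn -> Bq
  P5: Fk <- Kg -> Sc <- Gg -> Bq
  P6: Fk <- Kg -> Sc <- Tn <- Gg -> Bq
  P7: Fk <- Kg -> Sc <- Tn -> Bq
Condition 1 (no descendant of Fk in the set): FAILS — Cc is a descendant of Fk.
Condition 2 (every backdoor path blocked by {Cc, Kg, Sc}):
  P1: blocked at fork node Kg ∈ conditioning set.
  P2: blocked at fork node Kg ∈ conditioning set.
  P3: blocked at fork node Kg ∈ conditioning set.
  P4: blocked at fork node Kg ∈ conditioning set.
  P5: blocked at fork node Kg ∈ conditioning set.
  P6: blocked at fork node Kg ∈ conditioning set.
  P7: blocked at fork node Kg ∈ conditioning set.
{Cc, Kg, Sc} does not satisfy the backdoor criterion.

No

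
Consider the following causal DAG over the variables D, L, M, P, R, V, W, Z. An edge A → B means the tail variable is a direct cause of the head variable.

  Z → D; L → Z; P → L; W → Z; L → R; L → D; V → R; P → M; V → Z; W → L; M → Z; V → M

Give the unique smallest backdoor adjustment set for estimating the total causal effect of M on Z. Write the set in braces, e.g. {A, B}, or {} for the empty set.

Variables eligible for adjustment (non-descendants of M, excluding M and Z): {L, P, R, V, W}.
Backdoor paths from M to Z:
  P1: M <- P -> L <- W -> Z
  P2: M <- P -> L -> Z
  P3: M <- P -> L -> R <- V -> Z
  P4: M <- P -> L -> D <- Z
  P5: M <- V -> Z
  P6: M <- V -> R <- L <- W -> Z
  P7: M <- V -> R <- L -> Z
  P8: M <- V -> R <- L -> D <- Z
The empty set is not sufficient: P2 (M <- P -> L -> Z) has no collider blocking it and no conditioned non-collider, so it is open.
Try {P, V}:
  P1: blocked at fork node P ∈ conditioning set.
  P2: blocked at fork node P ∈ conditioning set.
  P3: blocked at fork node P ∈ conditioning set.
  P4: blocked at fork node P ∈ conditioning set.
  P5: blocked at fork node V ∈ conditioning set.
  P6: blocked at fork node V ∈ conditioning set.
  P7: blocked at fork node V ∈ conditioning set.
  P8: blocked at fork node V ∈ conditioning set.
{P, V} contains no descendant of M and blocks every backdoor path.
Every element of {P, V} is needed (dropping P leaves P2 open; dropping V leaves P5 open), so no proper subset is valid.
Among all size-2 subsets of the eligible variables, only {P, V} blocks every backdoor path, so it is the unique smallest valid adjustment set.

{P, V}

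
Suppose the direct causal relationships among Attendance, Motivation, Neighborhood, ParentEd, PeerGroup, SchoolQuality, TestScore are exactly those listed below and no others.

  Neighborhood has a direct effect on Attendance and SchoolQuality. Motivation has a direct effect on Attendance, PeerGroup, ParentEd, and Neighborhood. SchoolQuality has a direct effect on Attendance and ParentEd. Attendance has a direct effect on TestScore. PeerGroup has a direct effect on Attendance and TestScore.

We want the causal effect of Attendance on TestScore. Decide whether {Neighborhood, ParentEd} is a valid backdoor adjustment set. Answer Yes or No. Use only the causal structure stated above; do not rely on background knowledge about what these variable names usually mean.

Backdoor paths from Attendance to TestScore (paths whose first edge points into Attendance):
  P1: Attendance <- Motivation -> PeerGroup -> TestScore
  P2: Attendance <- PeerGroup -> TestScore
  P3: Attendance <- Neighborhood <- Motivation -> PeerGroup -> TestScore
  P4: Attendance <- Neighborhood -> SchoolQuality -> ParentEd <- Motivation -> PeerGroup -> TestScore
  P5: Attendance <- SchoolQuality <- Neighborhood <- Motivation -> PeerGroup -> TestScore
  P6: Attendance <- SchoolQuality -> ParentEd <- Motivation -> PeerGroup -> TestScore
Condition 1 (no descendant of Attendance in the set): holds — descendants of Attendance are {TestScore}; none are in {Neighborhood, ParentEd}.
Condition 2 (every backdoor path blocked by {Neighborhood, ParentEd}):
  P1: open — no interior node is in the conditioning set.
  P2: open — no interior node is in the conditioning set.
  P3: blocked at chain node Neighborhood ∈ conditioning set.
  P4: blocked at fork node Neighborhood ∈ conditioning set.
  P5: blocked at chain node Neighborhood ∈ conditioning set.
  P6: open — collider(s) ParentEd are conditioned on (or have a conditioned descendant) and no non-collider on the path is in the set.
{Neighborhood, ParentEd} does not satisfy the backdoor criterion.

No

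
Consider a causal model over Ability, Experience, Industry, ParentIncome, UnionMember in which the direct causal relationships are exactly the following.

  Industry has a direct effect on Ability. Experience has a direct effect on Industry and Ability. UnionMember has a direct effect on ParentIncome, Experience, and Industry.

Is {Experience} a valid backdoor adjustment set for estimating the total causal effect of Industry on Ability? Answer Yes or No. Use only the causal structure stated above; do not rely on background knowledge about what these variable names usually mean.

Backdoor paths from Industry to Ability (paths whose first edge points into Industry):
  P1: Industry <- UnionMember -> Experience -> Ability
  P2: Industry <- Experience -> Ability
Condition 1 (no descendant of Industry in the set): holds — descendants of Industry are {Ability}; none are in {Experience}.
Condition 2 (every backdoor path blocked by {Experience}):
  P1: blocked at chain node Experience ∈ conditioning set.
  P2: blocked at fork node Experience ∈ conditioning set.
{Experience} satisfies the backdoor criterion.

Yes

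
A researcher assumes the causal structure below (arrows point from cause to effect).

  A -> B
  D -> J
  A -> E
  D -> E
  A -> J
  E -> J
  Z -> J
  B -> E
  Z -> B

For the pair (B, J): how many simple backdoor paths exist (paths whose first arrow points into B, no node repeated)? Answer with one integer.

4

A backdoor path from B to J is any simple undirected path whose first edge points into B (i.e. leaves B via a parent).
Parents of B: {A, Z}.
Enumerating:
  P1: B <- Z -> J
  P2: B <- A -> E <- D -> J
  P3: B <- A -> E -> J
  P4: B <- A -> J
That exhausts the simple backdoor paths. Count: 4.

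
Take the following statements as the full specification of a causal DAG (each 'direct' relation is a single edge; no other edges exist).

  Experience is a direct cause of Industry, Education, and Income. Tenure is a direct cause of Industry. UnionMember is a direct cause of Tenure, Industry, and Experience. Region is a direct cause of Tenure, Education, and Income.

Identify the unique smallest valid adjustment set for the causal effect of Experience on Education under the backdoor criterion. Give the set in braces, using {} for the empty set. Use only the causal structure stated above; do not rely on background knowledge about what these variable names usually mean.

Variables eligible for adjustment (non-descendants of Experience, excluding Experience and Education): {Region, Tenure, UnionMember}.
Backdoor paths from Experience to Education:
  P1: Experience <- UnionMember -> Tenure <- Region -> Education
  P2: Experience <- UnionMember -> Industry <- Tenure <- Region -> Education
Each backdoor path contains an unconditioned collider, so every path is already blocked with the empty conditioning set:
  P1: blocked at collider Tenure (neither it nor any descendant is in the conditioning set).
  P2: blocked at collider Industry (neither it nor any descendant is in the conditioning set).
The empty set is therefore the unique smallest valid set.

{}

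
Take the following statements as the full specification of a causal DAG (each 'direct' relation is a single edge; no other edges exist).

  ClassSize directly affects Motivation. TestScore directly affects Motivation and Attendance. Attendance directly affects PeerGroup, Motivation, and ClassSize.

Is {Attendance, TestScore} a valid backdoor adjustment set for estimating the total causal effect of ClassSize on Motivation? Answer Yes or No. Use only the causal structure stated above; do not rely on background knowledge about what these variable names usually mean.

Yes

Backdoor paths from ClassSize to Motivation (paths whose first edge points into ClassSize):
  P1: ClassSize <- Attendance <- TestScore -> Motivation
  P2: ClassSize <- Attendance -> Motivation
Condition 1 (no descendant of ClassSize in the set): holds — descendants of ClassSize are {Motivation}; none are in {Attendance, TestScore}.
Condition 2 (every backdoor path blocked by {Attendance, TestScore}):
  P1: blocked at chain node Attendance ∈ conditioning set.
  P2: blocked at fork node Attendance ∈ conditioning set.
{Attendance, TestScore} satisfies the backdoor criterion.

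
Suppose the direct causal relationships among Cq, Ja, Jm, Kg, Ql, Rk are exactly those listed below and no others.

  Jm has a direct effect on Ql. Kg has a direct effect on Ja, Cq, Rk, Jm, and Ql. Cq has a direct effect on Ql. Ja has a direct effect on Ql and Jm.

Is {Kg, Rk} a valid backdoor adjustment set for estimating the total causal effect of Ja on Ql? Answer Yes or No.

Yes

Backdoor paths from Ja to Ql (paths whose first edge points into Ja):
  P1: Ja <- Kg -> Cq -> Ql
  P2: Ja <- Kg -> Jm -> Ql
  P3: Ja <- Kg -> Ql
Condition 1 (no descendant of Ja in the set): holds — descendants of Ja are {Jm, Ql}; none are in {Kg, Rk}.
Condition 2 (every backdoor path blocked by {Kg, Rk}):
  P1: blocked at fork node Kg ∈ conditioning set.
  P2: blocked at fork node Kg ∈ conditioning set.
  P3: blocked at fork node Kg ∈ conditioning set.
{Kg, Rk} satisfies the backdoor criterion.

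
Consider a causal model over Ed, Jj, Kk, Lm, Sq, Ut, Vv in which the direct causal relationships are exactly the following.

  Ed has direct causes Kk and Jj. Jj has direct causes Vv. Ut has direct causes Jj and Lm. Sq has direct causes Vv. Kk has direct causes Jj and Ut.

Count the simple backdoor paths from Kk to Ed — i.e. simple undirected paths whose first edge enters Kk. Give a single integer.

A backdoor path from Kk to Ed is any simple undirected path whose first edge points into Kk (i.e. leaves Kk via a parent).
Parents of Kk: {Jj, Ut}.
Enumerating:
  P1: Kk <- Jj -> Ed
  P2: Kk <- Ut <- Jj -> Ed
That exhausts the simple backdoor paths. Count: 2.

2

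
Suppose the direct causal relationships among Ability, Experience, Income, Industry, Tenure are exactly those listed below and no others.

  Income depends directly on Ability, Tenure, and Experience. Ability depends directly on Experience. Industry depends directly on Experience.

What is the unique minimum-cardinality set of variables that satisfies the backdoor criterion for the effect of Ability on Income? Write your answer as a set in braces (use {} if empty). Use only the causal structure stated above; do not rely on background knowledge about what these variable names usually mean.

Variables eligible for adjustment (non-descendants of Ability, excluding Ability and Income): {Experience, Industry, Tenure}.
Backdoor paths from Ability to Income:
  P1: Ability <- Experience -> Income
The empty set is not sufficient: P1 (Ability <- Experience -> Income) has no collider blocking it and no conditioned non-collider, so it is open.
Try {Experience}:
  P1: blocked at fork node Experience ∈ conditioning set.
{Experience} contains no descendant of Ability and blocks every backdoor path.
No other singleton works — e.g. {Tenure} leaves P1 open — so {Experience} is the unique smallest valid adjustment set.

{Experience}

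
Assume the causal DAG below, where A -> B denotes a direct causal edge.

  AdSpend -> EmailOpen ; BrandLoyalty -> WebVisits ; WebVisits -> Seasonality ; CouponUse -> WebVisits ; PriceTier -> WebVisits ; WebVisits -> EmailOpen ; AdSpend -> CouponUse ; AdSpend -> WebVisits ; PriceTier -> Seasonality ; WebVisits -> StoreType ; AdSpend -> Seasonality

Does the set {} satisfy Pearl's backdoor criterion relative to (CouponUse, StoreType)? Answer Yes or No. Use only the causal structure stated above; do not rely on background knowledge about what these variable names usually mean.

No

Backdoor paths from CouponUse to StoreType (paths whose first edge points into CouponUse):
  P1: CouponUse <- AdSpend -> WebVisits -> StoreType
  P2: CouponUse <- AdSpend -> Seasonality <- PriceTier -> WebVisits -> StoreType
  P3: CouponUse <- AdSpend -> Seasonality <- WebVisits -> StoreType
  P4: CouponUse <- AdSpend -> EmailOpen <- WebVisits -> StoreType
Condition 1 (no descendant of CouponUse in the set): holds — descendants of CouponUse are {EmailOpen, Seasonality, StoreType, WebVisits}; none are in {}.
Condition 2 (every backdoor path blocked by {}):
  P1: open — no interior node is in the conditioning set.
  P2: blocked at collider Seasonality (neither it nor any descendant is in the conditioning set).
  P3: blocked at collider Seasonality (neither it nor any descendant is in the conditioning set).
  P4: blocked at collider EmailOpen (neither it nor any descendant is in the conditioning set).
{} does not satisfy the backdoor criterion.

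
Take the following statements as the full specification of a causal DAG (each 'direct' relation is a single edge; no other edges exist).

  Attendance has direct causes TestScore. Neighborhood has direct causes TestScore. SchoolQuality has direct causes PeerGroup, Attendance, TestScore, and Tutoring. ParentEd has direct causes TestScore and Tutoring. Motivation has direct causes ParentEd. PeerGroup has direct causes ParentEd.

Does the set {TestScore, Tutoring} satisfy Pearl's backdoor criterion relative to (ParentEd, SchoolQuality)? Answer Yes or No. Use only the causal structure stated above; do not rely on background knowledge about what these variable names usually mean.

Yes

Backdoor paths from ParentEd to SchoolQuality (paths whose first edge points into ParentEd):
  P1: ParentEd <- Tutoring -> SchoolQuality
  P2: ParentEd <- TestScore -> Attendance -> SchoolQuality
  P3: ParentEd <- TestScore -> SchoolQuality
Condition 1 (no descendant of ParentEd in the set): holds — descendants of ParentEd are {Motivation, PeerGroup, SchoolQuality}; none are in {TestScore, Tutoring}.
Condition 2 (every backdoor path blocked by {TestScore, Tutoring}):
  P1: blocked at fork node Tutoring ∈ conditioning set.
  P2: blocked at fork node TestScore ∈ conditioning set.
  P3: blocked at fork node TestScore ∈ conditioning set.
{TestScore, Tutoring} satisfies the backdoor criterion.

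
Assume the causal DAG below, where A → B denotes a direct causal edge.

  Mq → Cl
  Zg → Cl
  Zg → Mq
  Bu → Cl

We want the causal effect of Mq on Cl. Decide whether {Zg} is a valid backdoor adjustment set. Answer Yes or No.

Backdoor paths from Mq to Cl (paths whose first edge points into Mq):
  P1: Mq <- Zg -> Cl
Condition 1 (no descendant of Mq in the set): holds — descendants of Mq are {Cl}; none are in {Zg}.
Condition 2 (every backdoor path blocked by {Zg}):
  P1: blocked at fork node Zg ∈ conditioning set.
{Zg} satisfies the backdoor criterion.

Yes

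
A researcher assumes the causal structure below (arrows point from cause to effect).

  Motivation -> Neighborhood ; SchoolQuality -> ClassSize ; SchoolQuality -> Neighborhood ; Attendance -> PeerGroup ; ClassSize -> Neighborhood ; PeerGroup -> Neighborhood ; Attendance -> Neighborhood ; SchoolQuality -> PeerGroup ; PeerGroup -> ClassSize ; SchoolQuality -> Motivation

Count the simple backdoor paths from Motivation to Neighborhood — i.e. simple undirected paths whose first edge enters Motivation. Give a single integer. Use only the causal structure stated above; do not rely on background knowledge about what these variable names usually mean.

7

A backdoor path from Motivation to Neighborhood is any simple undirected path whose first edge points into Motivation (i.e. leaves Motivation via a parent).
Parents of Motivation: {SchoolQuality}.
Enumerating:
  P1: Motivation <- SchoolQuality -> PeerGroup <- Attendance -> Neighborhood
  P2: Motivation <- SchoolQuality -> PeerGroup -> ClassSize -> Neighborhood
  P3: Motivation <- SchoolQuality -> PeerGroup -> Neighborhood
  P4: Motivation <- SchoolQuality -> ClassSize <- PeerGroup <- Attendance -> Neighborhood
  P5: Motivation <- SchoolQuality -> ClassSize <- PeerGroup -> Neighborhood
  P6: Motivation <- SchoolQuality -> ClassSize -> Neighborhood
  P7: Motivation <- SchoolQuality -> Neighborhood
That exhausts the simple backdoor paths. Count: 7.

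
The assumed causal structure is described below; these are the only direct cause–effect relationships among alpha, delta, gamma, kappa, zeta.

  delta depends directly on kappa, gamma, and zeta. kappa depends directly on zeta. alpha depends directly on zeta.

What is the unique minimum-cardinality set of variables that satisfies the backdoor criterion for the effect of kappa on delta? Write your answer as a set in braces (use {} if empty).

{zeta}

Variables eligible for adjustment (non-descendants of kappa, excluding kappa and delta): {alpha, gamma, zeta}.
Backdoor paths from kappa to delta:
  P1: kappa <- zeta -> delta
The empty set is not sufficient: P1 (kappa <- zeta -> delta) has no collider blocking it and no conditioned non-collider, so it is open.
Try {zeta}:
  P1: blocked at fork node zeta ∈ conditioning set.
{zeta} contains no descendant of kappa and blocks every backdoor path.
No other singleton works — e.g. {gamma} leaves P1 open — so {zeta} is the unique smallest valid adjustment set.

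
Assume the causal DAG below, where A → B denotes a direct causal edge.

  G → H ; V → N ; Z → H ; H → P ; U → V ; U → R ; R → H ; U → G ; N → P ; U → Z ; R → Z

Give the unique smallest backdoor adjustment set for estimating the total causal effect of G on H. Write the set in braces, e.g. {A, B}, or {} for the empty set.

Variables eligible for adjustment (non-descendants of G, excluding G and H): {N, R, U, V, Z}.
Backdoor paths from G to H:
  P1: G <- U -> R -> Z -> H
  P2: G <- U -> R -> H
  P3: G <- U -> Z <- R -> H
  P4: G <- U -> Z -> H
  P5: G <- U -> V -> N -> P <- H
The empty set is not sufficient: P1 (G <- U -> R -> Z -> H) has no collider blocking it and no conditioned non-collider, so it is open.
Try {U}:
  P1: blocked at fork node U ∈ conditioning set.
  P2: blocked at fork node U ∈ conditioning set.
  P3: blocked at fork node U ∈ conditioning set.
  P4: blocked at fork node U ∈ conditioning set.
  P5: blocked at fork node U ∈ conditioning set.
{U} contains no descendant of G and blocks every backdoor path.
No other singleton works — e.g. {R} leaves P4 open — so {U} is the unique smallest valid adjustment set.

{U}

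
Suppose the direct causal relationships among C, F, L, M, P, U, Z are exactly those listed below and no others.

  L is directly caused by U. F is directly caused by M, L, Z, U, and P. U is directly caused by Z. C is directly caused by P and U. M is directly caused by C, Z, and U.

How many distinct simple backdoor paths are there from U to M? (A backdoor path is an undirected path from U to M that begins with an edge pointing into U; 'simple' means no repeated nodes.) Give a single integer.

A backdoor path from U to M is any simple undirected path whose first edge points into U (i.e. leaves U via a parent).
Parents of U: {Z}.
Enumerating:
  P1: U <- Z -> M
  P2: U <- Z -> F <- P -> C -> M
  P3: U <- Z -> F <- M
That exhausts the simple backdoor paths. Count: 3.

3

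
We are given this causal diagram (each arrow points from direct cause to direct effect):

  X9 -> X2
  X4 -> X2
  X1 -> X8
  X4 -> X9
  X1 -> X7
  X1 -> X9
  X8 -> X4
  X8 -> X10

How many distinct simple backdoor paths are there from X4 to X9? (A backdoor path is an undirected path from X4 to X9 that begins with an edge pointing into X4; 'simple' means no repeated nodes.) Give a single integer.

1

A backdoor path from X4 to X9 is any simple undirected path whose first edge points into X4 (i.e. leaves X4 via a parent).
Parents of X4: {X8}.
Enumerating:
  P1: X4 <- X8 <- X1 -> X9
That exhausts the simple backdoor paths. Count: 1.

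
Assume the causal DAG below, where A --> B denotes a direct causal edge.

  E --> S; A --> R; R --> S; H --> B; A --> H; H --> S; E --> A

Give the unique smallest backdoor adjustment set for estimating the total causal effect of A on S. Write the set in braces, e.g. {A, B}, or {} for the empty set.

{E}

Variables eligible for adjustment (non-descendants of A, excluding A and S): {E}.
Backdoor paths from A to S:
  P1: A <- E -> S
The empty set is not sufficient: P1 (A <- E -> S) has no collider blocking it and no conditioned non-collider, so it is open.
Try {E}:
  P1: blocked at fork node E ∈ conditioning set.
{E} contains no descendant of A and blocks every backdoor path.
{E} is the unique smallest valid adjustment set.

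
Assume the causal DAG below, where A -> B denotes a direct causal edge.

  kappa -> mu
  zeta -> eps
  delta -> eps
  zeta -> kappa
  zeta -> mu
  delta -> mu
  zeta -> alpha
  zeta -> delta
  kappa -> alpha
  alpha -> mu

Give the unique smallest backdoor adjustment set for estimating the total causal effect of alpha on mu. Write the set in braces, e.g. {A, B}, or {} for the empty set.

{kappa, zeta}

Variables eligible for adjustment (non-descendants of alpha, excluding alpha and mu): {delta, eps, kappa, zeta}.
Backdoor paths from alpha to mu:
  P1: alpha <- zeta -> delta -> mu
  P2: alpha <- zeta -> kappa -> mu
  P3: alpha <- zeta -> eps <- delta -> mu
  P4: alpha <- zeta -> mu
  P5: alpha <- kappa <- zeta -> delta -> mu
  P6: alpha <- kappa <- zeta -> eps <- delta -> mu
  P7: alpha <- kappa <- zeta -> mu
  P8: alpha <- kappa -> mu
The empty set is not sufficient: P1 (alpha <- zeta -> delta -> mu) has no collider blocking it and no conditioned non-collider, so it is open.
Try {kappa, zeta}:
  P1: blocked at fork node zeta ∈ conditioning set.
  P2: blocked at fork node zeta ∈ conditioning set.
  P3: blocked at fork node zeta ∈ conditioning set.
  P4: blocked at fork node zeta ∈ conditioning set.
  P5: blocked at chain node kappa ∈ conditioning set.
  P6: blocked at chain node kappa ∈ conditioning set.
  P7: blocked at chain node kappa ∈ conditioning set.
  P8: blocked at fork node kappa ∈ conditioning set.
{kappa, zeta} contains no descendant of alpha and blocks every backdoor path.
Every element of {kappa, zeta} is needed (dropping kappa leaves P8 open; dropping zeta leaves P1 open), so no proper subset is valid.
Among all size-2 subsets of the eligible variables, only {kappa, zeta} blocks every backdoor path, so it is the unique smallest valid adjustment set.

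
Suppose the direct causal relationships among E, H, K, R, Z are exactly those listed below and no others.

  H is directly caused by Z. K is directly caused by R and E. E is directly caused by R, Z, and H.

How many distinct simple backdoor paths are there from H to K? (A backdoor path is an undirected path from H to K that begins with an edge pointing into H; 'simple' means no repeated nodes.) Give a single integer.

A backdoor path from H to K is any simple undirected path whose first edge points into H (i.e. leaves H via a parent).
Parents of H: {Z}.
Enumerating:
  P1: H <- Z -> E <- R -> K
  P2: H <- Z -> E -> K
That exhausts the simple backdoor paths. Count: 2.

2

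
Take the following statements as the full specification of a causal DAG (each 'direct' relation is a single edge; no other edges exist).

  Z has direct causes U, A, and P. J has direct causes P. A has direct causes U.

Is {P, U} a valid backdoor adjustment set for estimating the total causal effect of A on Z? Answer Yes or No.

Backdoor paths from A to Z (paths whose first edge points into A):
  P1: A <- U -> Z
Condition 1 (no descendant of A in the set): holds — descendants of A are {Z}; none are in {P, U}.
Condition 2 (every backdoor path blocked by {P, U}):
  P1: blocked at fork node U ∈ conditioning set.
{P, U} satisfies the backdoor criterion.

Yes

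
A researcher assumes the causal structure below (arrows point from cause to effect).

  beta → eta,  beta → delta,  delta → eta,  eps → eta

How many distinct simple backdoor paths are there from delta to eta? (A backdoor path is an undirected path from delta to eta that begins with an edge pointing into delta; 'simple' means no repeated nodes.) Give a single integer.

1

A backdoor path from delta to eta is any simple undirected path whose first edge points into delta (i.e. leaves delta via a parent).
Parents of delta: {beta}.
Enumerating:
  P1: delta <- beta -> eta
That exhausts the simple backdoor paths. Count: 1.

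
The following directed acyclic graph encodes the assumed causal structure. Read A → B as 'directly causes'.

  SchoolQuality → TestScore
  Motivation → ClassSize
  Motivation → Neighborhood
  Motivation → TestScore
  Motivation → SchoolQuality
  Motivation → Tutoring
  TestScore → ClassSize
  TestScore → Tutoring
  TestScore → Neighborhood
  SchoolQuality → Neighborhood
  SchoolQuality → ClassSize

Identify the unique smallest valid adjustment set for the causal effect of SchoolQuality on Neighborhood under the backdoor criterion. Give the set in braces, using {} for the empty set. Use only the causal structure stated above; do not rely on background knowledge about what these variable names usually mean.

Variables eligible for adjustment (non-descendants of SchoolQuality, excluding SchoolQuality and Neighborhood): {Motivation}.
Backdoor paths from SchoolQuality to Neighborhood:
  P1: SchoolQuality <- Motivation -> TestScore -> Neighborhood
  P2: SchoolQuality <- Motivation -> Neighborhood
  P3: SchoolQuality <- Motivation -> Tutoring <- TestScore -> Neighborhood
  P4: SchoolQuality <- Motivation -> ClassSize <- TestScore -> Neighborhood
The empty set is not sufficient: P1 (SchoolQuality <- Motivation -> TestScore -> Neighborhood) has no collider blocking it and no conditioned non-collider, so it is open.
Try {Motivation}:
  P1: blocked at fork node Motivation ∈ conditioning set.
  P2: blocked at fork node Motivation ∈ conditioning set.
  P3: blocked at fork node Motivation ∈ conditioning set.
  P4: blocked at fork node Motivation ∈ conditioning set.
{Motivation} contains no descendant of SchoolQuality and blocks every backdoor path.
{Motivation} is the unique smallest valid adjustment set.

{Motivation}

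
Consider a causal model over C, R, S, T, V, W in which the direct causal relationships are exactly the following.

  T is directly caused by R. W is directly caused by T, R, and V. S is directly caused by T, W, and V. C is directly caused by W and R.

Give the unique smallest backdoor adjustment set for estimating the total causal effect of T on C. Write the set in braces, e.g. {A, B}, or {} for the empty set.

Variables eligible for adjustment (non-descendants of T, excluding T and C): {R, V}.
Backdoor paths from T to C:
  P1: T <- R -> W -> C
  P2: T <- R -> C
The empty set is not sufficient: P1 (T <- R -> W -> C) has no collider blocking it and no conditioned non-collider, so it is open.
Try {R}:
  P1: blocked at fork node R ∈ conditioning set.
  P2: blocked at fork node R ∈ conditioning set.
{R} contains no descendant of T and blocks every backdoor path.
No other singleton works — e.g. {V} leaves P1 open — so {R} is the unique smallest valid adjustment set.

{R}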